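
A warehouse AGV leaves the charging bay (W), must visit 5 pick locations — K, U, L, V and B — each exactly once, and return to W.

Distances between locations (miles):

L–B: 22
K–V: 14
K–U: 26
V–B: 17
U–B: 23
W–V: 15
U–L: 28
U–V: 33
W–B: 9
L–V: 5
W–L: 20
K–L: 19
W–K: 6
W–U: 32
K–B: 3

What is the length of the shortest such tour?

W → K → U → L → V → B → W: 6+26+28+5+17+9 = 91
W → K → U → L → B → V → W: 6+26+28+22+17+15 = 114
W → K → U → V → L → B → W: 6+26+33+5+22+9 = 101
W → K → U → V → B → L → W: 6+26+33+17+22+20 = 124
W → K → U → B → L → V → W: 6+26+23+22+5+15 = 97
W → K → U → B → V → L → W: 6+26+23+17+5+20 = 97
W → K → L → U → V → B → W: 6+19+28+33+17+9 = 112
W → K → L → U → B → V → W: 6+19+28+23+17+15 = 108
W → K → L → V → U → B → W: 6+19+5+33+23+9 = 95
W → K → L → V → B → U → W: 6+19+5+17+23+32 = 102
W → K → L → B → U → V → W: 6+19+22+23+33+15 = 118
W → K → L → B → V → U → W: 6+19+22+17+33+32 = 129
W → K → V → U → L → B → W: 6+14+33+28+22+9 = 112
W → K → V → U → B → L → W: 6+14+33+23+22+20 = 118
… (46 more)
W → K → B → U → L → V → W: 6+3+23+28+5+15 = 80  ← best
The minimum is 80.
One optimal route: W → K → B → U → L → V → W (or its reverse).

Minimum total distance: 80 miles.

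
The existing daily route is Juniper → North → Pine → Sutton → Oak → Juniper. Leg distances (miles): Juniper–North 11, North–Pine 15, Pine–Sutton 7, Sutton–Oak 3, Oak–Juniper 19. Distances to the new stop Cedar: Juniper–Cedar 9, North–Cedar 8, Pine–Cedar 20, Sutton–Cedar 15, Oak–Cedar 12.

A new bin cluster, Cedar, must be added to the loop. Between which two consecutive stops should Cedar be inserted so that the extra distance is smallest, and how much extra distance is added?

Insertion cost between consecutive stops i–j is d(i,Cedar) + d(Cedar,j) − d(i,j):
  between Juniper and North: 9 + 8 − 11 = 6
  between North and Pine: 8 + 20 − 15 = 13
  between Pine and Sutton: 20 + 15 − 7 = 28
  between Sutton and Oak: 15 + 12 − 3 = 24
  between Oak and Juniper: 12 + 9 − 19 = 2
Cheapest insertion is between Oak and Juniper, adding 2.
New total = 55 + 2 = 57.

Adding 2 miles by placing Cedar on the Oak–Juniper leg.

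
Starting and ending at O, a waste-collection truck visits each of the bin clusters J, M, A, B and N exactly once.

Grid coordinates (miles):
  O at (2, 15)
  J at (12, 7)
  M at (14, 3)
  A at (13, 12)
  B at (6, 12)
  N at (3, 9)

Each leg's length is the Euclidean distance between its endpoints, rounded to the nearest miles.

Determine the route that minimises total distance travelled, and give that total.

Minimum total distance: 40 miles.

There are 60 distinct closed tours to check (reversals are equivalent).
O → J → M → A → B → N → O: 13+4+9+7+4+6 = 43
O → J → M → A → N → B → O: 13+4+9+10+4+5 = 45
O → J → M → B → A → N → O: 13+4+12+7+10+6 = 52
O → J → M → B → N → A → O: 13+4+12+4+10+11 = 54
O → J → M → N → A → B → O: 13+4+13+10+7+5 = 52
O → J → M → N → B → A → O: 13+4+13+4+7+11 = 52
O → J → A → M → B → N → O: 13+5+9+12+4+6 = 49
O → J → A → M → N → B → O: 13+5+9+13+4+5 = 49
O → J → A → B → M → N → O: 13+5+7+12+13+6 = 56
O → J → A → B → N → M → O: 13+5+7+4+13+17 = 59
O → J → A → N → M → B → O: 13+5+10+13+12+5 = 58
O → J → A → N → B → M → O: 13+5+10+4+12+17 = 61
O → J → B → M → A → N → O: 13+8+12+9+10+6 = 58
O → J → B → M → N → A → O: 13+8+12+13+10+11 = 67
… (46 more)
O → B → A → J → M → N → O: 5+7+5+4+13+6 = 40  ← best
The minimum is 40.
One optimal route: O → B → A → J → M → N → O (or its reverse).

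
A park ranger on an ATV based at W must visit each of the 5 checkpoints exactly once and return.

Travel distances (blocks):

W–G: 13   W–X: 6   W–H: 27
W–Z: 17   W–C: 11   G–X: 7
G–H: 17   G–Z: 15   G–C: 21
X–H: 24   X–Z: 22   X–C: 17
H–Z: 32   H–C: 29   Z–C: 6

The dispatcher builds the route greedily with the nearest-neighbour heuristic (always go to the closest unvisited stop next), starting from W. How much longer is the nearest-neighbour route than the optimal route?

The nearest-neighbour route is 11 blocks longer than optimal.

From W: X=6, C=11, G=13, Z=17, H=27 → choose X (6).
From X: G=7, C=17, Z=22, H=24 → choose G (7).
From G: Z=15, H=17, C=21 → choose Z (15).
From Z: C=6, H=32 → choose C (6).
From C: H=29 → choose H (29).
NN route W → X → G → Z → C → H → W costs 90.
Optimal: W → X → G → H → Z → C → W costs 79 (by enumerating all 60 distinct tours).
Excess = 90 − 79 = 11.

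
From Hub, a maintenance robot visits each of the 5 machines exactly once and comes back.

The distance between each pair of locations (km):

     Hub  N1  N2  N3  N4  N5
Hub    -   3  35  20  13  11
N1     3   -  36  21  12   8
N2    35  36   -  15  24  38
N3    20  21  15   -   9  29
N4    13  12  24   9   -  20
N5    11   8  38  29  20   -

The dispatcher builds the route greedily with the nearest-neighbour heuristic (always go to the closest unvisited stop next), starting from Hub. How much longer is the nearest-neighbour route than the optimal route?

Hub: N1=3, N5=11, N4=13, N3=20, N2=35 ⇒ N1
N1: N5=8, N4=12, N3=21, N2=36 ⇒ N5
N5: N4=20, N3=29, N2=38 ⇒ N4
N4: N3=9, N2=24 ⇒ N3
N3: N2=15 ⇒ N2
NN route Hub → N1 → N5 → N4 → N3 → N2 → Hub costs 90.
Optimal: Hub → N1 → N5 → N2 → N3 → N4 → Hub costs 86 (by enumerating all 60 distinct tours).
Excess = 90 − 86 = 4.

Excess over optimum: 4 km.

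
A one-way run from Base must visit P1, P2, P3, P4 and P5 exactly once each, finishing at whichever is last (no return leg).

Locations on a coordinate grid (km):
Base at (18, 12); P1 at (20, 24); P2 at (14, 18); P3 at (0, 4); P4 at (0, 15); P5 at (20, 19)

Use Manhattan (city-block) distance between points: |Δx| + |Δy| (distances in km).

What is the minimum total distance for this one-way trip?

There are 5! = 120 possible orderings.
Base - P1 - P2 - P3 - P4 - P5: 14+12+28+11+24 = 89
Base - P1 - P2 - P3 - P5 - P4: 14+12+28+35+24 = 113
Base - P1 - P2 - P4 - P3 - P5: 14+12+17+11+35 = 89
Base - P1 - P2 - P4 - P5 - P3: 14+12+17+24+35 = 102
Base - P1 - P2 - P5 - P3 - P4: 14+12+7+35+11 = 79
Base - P1 - P2 - P5 - P4 - P3: 14+12+7+24+11 = 68
Base - P1 - P3 - P2 - P4 - P5: 14+40+28+17+24 = 123
Base - P1 - P3 - P2 - P5 - P4: 14+40+28+7+24 = 113
Base - P1 - P3 - P4 - P2 - P5: 14+40+11+17+7 = 89
Base - P1 - P3 - P4 - P5 - P2: 14+40+11+24+7 = 96
Base - P1 - P3 - P5 - P2 - P4: 14+40+35+7+17 = 113
Base - P1 - P3 - P5 - P4 - P2: 14+40+35+24+17 = 130
Base - P1 - P4 - P2 - P3 - P5: 14+29+17+28+35 = 123
Base - P1 - P4 - P2 - P5 - P3: 14+29+17+7+35 = 102
… (106 more)
Base - P1 - P5 - P2 - P4 - P3: 14+5+7+17+11 = 54  ← best
The minimum is 54.
One shortest path: Base → P1 → P5 → P2 → P4 → P3.

Minimum one-way distance = 54 km.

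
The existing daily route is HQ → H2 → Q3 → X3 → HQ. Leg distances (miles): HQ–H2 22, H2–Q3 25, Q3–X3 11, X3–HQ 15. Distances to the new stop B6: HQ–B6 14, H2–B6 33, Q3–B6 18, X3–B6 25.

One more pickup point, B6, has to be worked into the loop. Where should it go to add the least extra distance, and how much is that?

Minimum extra distance: 24 miles, inserting B6 between X3 and HQ.

Insertion cost between consecutive stops i–j is d(i,B6) + d(B6,j) − d(i,j):
  between HQ and H2: 14 + 33 − 22 = 25
  between H2 and Q3: 33 + 18 − 25 = 26
  between Q3 and X3: 18 + 25 − 11 = 32
  between X3 and HQ: 25 + 14 − 15 = 24
Cheapest insertion is between X3 and HQ, adding 24.
New total = 73 + 24 = 97.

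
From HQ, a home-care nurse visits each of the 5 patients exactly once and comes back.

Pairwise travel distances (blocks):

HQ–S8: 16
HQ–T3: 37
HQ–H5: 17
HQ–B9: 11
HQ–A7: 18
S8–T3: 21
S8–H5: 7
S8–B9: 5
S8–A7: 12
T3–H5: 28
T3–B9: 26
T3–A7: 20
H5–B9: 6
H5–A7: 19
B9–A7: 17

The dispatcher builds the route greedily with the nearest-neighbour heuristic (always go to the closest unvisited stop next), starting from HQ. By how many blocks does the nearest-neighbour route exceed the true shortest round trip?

16 blocks longer than the optimal tour.

HQ: B9=11, S8=16, H5=17, A7=18, T3=37 ⇒ B9
B9: S8=5, H5=6, A7=17, T3=26 ⇒ S8
S8: H5=7, A7=12, T3=21 ⇒ H5
H5: A7=19, T3=28 ⇒ A7
A7: T3=20 ⇒ T3
NN route HQ → B9 → S8 → H5 → A7 → T3 → HQ costs 99.
Optimal: HQ → B9 → H5 → S8 → T3 → A7 → HQ costs 83 (by enumerating all 60 distinct tours).
Excess = 99 − 83 = 16.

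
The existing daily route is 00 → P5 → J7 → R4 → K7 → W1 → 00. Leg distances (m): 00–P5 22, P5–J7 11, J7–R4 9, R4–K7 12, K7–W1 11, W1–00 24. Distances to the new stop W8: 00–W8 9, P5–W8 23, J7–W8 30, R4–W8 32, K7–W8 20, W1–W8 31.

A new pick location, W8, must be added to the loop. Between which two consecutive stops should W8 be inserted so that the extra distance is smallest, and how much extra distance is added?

Insertion cost between consecutive stops i–j is d(i,W8) + d(W8,j) − d(i,j):
  between 00 and P5: 9 + 23 − 22 = 10
  between P5 and J7: 23 + 30 − 11 = 42
  between J7 and R4: 30 + 32 − 9 = 53
  between R4 and K7: 32 + 20 − 12 = 40
  between K7 and W1: 20 + 31 − 11 = 40
  between W1 and 00: 31 + 9 − 24 = 16
Cheapest insertion is between 00 and P5, adding 10.
New total = 89 + 10 = 99.

Minimum extra distance: 10 m, inserting W8 between 00 and P5.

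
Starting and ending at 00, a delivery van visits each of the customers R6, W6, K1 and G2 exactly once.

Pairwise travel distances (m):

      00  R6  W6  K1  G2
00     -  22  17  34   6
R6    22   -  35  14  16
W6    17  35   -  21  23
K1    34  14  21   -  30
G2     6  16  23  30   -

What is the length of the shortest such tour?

With 4 stops there are 4!/2 = 12 distinct round trips (a route and its reverse cost the same).
00→R6→W6→K1→G2→00: 22+35+21+30+6 = 114
00→R6→W6→G2→K1→00: 22+35+23+30+34 = 144
00→R6→K1→W6→G2→00: 22+14+21+23+6 = 86
00→R6→K1→G2→W6→00: 22+14+30+23+17 = 106
00→R6→G2→W6→K1→00: 22+16+23+21+34 = 116
00→R6→G2→K1→W6→00: 22+16+30+21+17 = 106
00→W6→R6→K1→G2→00: 17+35+14+30+6 = 102
00→W6→R6→G2→K1→00: 17+35+16+30+34 = 132
00→W6→K1→R6→G2→00: 17+21+14+16+6 = 74
00→W6→G2→R6→K1→00: 17+23+16+14+34 = 104
00→K1→R6→W6→G2→00: 34+14+35+23+6 = 112
00→K1→W6→R6→G2→00: 34+21+35+16+6 = 112
The minimum is 74.
One optimal route: 00 → W6 → K1 → R6 → G2 → 00 (or its reverse).

Minimum total distance: 74 m.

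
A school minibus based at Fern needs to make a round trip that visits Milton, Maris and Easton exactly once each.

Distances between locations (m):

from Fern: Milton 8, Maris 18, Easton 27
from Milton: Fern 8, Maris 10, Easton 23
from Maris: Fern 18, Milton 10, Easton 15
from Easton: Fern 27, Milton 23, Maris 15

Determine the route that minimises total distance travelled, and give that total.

Fern - Milton - Maris - Easton - Fern: 8+10+15+27 = 60
Fern - Milton - Easton - Maris - Fern: 8+23+15+18 = 64
Fern - Maris - Milton - Easton - Fern: 18+10+23+27 = 78
The minimum is 60.
One optimal route: Fern → Milton → Maris → Easton → Fern (or its reverse).

60 m — the shortest possible round trip.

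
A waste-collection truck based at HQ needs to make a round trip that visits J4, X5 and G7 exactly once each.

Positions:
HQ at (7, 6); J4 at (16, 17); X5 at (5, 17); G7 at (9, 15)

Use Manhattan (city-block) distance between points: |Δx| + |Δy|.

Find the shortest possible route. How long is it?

With 3 stops there are 3!/2 = 3 distinct round trips (a route and its reverse cost the same).
HQ-J4-X5-G7-HQ: 20+11+6+11 = 48
HQ-J4-G7-X5-HQ: 20+9+6+13 = 48
HQ-X5-J4-G7-HQ: 13+11+9+11 = 44
The minimum is 44.
One optimal route: HQ → X5 → J4 → G7 → HQ (or its reverse).

Minimum total distance: 44.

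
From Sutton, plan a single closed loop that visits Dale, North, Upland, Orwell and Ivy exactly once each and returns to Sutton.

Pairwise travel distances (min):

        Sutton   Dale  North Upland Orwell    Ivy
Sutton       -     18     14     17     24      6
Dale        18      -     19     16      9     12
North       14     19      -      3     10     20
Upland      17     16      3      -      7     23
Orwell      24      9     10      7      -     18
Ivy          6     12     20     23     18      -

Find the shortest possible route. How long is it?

Minimum total distance: 51 min.

There are 60 distinct closed tours to check (reversals are equivalent).
Sutton-Dale-North-Upland-Orwell-Ivy-Sutton: 18+19+3+7+18+6 = 71
Sutton-Dale-North-Upland-Ivy-Orwell-Sutton: 18+19+3+23+18+24 = 105
Sutton-Dale-North-Orwell-Upland-Ivy-Sutton: 18+19+10+7+23+6 = 83
Sutton-Dale-North-Orwell-Ivy-Upland-Sutton: 18+19+10+18+23+17 = 105
Sutton-Dale-North-Ivy-Upland-Orwell-Sutton: 18+19+20+23+7+24 = 111
Sutton-Dale-North-Ivy-Orwell-Upland-Sutton: 18+19+20+18+7+17 = 99
Sutton-Dale-Upland-North-Orwell-Ivy-Sutton: 18+16+3+10+18+6 = 71
Sutton-Dale-Upland-North-Ivy-Orwell-Sutton: 18+16+3+20+18+24 = 99
Sutton-Dale-Upland-Orwell-North-Ivy-Sutton: 18+16+7+10+20+6 = 77
Sutton-Dale-Upland-Orwell-Ivy-North-Sutton: 18+16+7+18+20+14 = 93
Sutton-Dale-Upland-Ivy-North-Orwell-Sutton: 18+16+23+20+10+24 = 111
Sutton-Dale-Upland-Ivy-Orwell-North-Sutton: 18+16+23+18+10+14 = 99
Sutton-Dale-Orwell-North-Upland-Ivy-Sutton: 18+9+10+3+23+6 = 69
Sutton-Dale-Orwell-North-Ivy-Upland-Sutton: 18+9+10+20+23+17 = 97
… (46 more)
Sutton-North-Upland-Orwell-Dale-Ivy-Sutton: 14+3+7+9+12+6 = 51  ← best
The minimum is 51.
One optimal route: Sutton → North → Upland → Orwell → Dale → Ivy → Sutton (or its reverse).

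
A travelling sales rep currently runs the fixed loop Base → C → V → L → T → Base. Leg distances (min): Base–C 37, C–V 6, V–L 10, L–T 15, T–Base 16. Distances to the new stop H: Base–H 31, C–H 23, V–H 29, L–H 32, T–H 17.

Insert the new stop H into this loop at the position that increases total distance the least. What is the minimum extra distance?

Minimum extra distance: 17 min, inserting H between Base and C.

Insertion cost between consecutive stops i–j is d(i,H) + d(H,j) − d(i,j):
  between Base and C: 31 + 23 − 37 = 17
  between C and V: 23 + 29 − 6 = 46
  between V and L: 29 + 32 − 10 = 51
  between L and T: 32 + 17 − 15 = 34
  between T and Base: 17 + 31 − 16 = 32
Cheapest insertion is between Base and C, adding 17.
New total = 84 + 17 = 101.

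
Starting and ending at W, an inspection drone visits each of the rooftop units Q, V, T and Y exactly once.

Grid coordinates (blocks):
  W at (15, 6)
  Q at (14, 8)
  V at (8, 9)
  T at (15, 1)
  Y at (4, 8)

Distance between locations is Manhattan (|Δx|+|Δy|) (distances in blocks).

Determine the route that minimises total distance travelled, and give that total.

Minimum total distance: 38 blocks.

W → Q → V → T → Y → W: 3+7+15+18+13 = 56
W → Q → V → Y → T → W: 3+7+5+18+5 = 38
W → Q → T → V → Y → W: 3+8+15+5+13 = 44
W → Q → T → Y → V → W: 3+8+18+5+10 = 44
W → Q → Y → V → T → W: 3+10+5+15+5 = 38
W → Q → Y → T → V → W: 3+10+18+15+10 = 56
W → V → Q → T → Y → W: 10+7+8+18+13 = 56
W → V → Q → Y → T → W: 10+7+10+18+5 = 50
W → V → T → Q → Y → W: 10+15+8+10+13 = 56
W → V → Y → Q → T → W: 10+5+10+8+5 = 38
W → T → Q → V → Y → W: 5+8+7+5+13 = 38
W → T → V → Q → Y → W: 5+15+7+10+13 = 50
The minimum is 38.
One optimal route: W → Q → V → Y → T → W (or its reverse).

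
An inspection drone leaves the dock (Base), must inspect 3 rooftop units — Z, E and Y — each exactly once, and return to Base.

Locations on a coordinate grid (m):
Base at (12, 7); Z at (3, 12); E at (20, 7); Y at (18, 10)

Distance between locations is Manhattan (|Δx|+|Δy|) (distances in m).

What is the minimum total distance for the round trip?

There are 3 distinct closed tours to check (reversals are equivalent).
Base→Z→E→Y→Base: 14+22+5+9 = 50
Base→Z→Y→E→Base: 14+17+5+8 = 44
Base→E→Z→Y→Base: 8+22+17+9 = 56
The minimum is 44.
One optimal route: Base → Z → Y → E → Base (or its reverse).

Shortest round trip = 44 m.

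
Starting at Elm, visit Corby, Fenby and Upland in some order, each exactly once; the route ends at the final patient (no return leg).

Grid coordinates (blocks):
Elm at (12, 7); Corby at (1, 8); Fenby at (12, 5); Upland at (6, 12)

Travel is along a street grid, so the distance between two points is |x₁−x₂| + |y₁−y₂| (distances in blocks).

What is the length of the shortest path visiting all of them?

There are 3! = 6 possible orderings.
Elm → Corby → Fenby → Upland: 12+14+13 = 39
Elm → Corby → Upland → Fenby: 12+9+13 = 34
Elm → Fenby → Corby → Upland: 2+14+9 = 25
Elm → Fenby → Upland → Corby: 2+13+9 = 24
Elm → Upland → Corby → Fenby: 11+9+14 = 34
Elm → Upland → Fenby → Corby: 11+13+14 = 38
The minimum is 24.
One shortest path: Elm → Fenby → Upland → Corby.

Shortest open route: 24 blocks.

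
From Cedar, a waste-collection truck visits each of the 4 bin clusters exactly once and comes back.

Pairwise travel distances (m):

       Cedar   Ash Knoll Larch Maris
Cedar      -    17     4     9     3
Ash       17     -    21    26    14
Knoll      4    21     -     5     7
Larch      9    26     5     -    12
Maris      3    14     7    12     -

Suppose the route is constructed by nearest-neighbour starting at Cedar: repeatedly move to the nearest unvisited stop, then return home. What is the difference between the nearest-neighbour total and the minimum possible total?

6 m longer than the optimal tour.

Cedar: Maris=3, Knoll=4, Larch=9, Ash=17 ⇒ Maris
Maris: Knoll=7, Larch=12, Ash=14 ⇒ Knoll
Knoll: Larch=5, Ash=21 ⇒ Larch
Larch: Ash=26 ⇒ Ash
NN route Cedar → Maris → Knoll → Larch → Ash → Cedar costs 58.
Optimal: Cedar → Ash → Maris → Knoll → Larch → Cedar costs 52 (by enumerating all 12 distinct tours).
Excess = 58 − 52 = 6.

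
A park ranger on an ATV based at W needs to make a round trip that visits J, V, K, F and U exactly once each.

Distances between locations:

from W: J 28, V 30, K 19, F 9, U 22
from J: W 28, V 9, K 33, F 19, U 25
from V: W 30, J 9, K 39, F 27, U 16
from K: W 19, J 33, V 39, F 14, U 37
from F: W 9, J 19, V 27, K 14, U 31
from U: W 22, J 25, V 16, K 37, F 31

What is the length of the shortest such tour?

Shortest round trip = 99.

With 5 stops there are 5!/2 = 60 distinct round trips (a route and its reverse cost the same).
W - J - V - K - F - U - W: 28+9+39+14+31+22 = 143
W - J - V - K - U - F - W: 28+9+39+37+31+9 = 153
W - J - V - F - K - U - W: 28+9+27+14+37+22 = 137
W - J - V - F - U - K - W: 28+9+27+31+37+19 = 151
W - J - V - U - K - F - W: 28+9+16+37+14+9 = 113
W - J - V - U - F - K - W: 28+9+16+31+14+19 = 117
W - J - K - V - F - U - W: 28+33+39+27+31+22 = 180
W - J - K - V - U - F - W: 28+33+39+16+31+9 = 156
W - J - K - F - V - U - W: 28+33+14+27+16+22 = 140
W - J - K - F - U - V - W: 28+33+14+31+16+30 = 152
W - J - K - U - V - F - W: 28+33+37+16+27+9 = 150
W - J - K - U - F - V - W: 28+33+37+31+27+30 = 186
W - J - F - V - K - U - W: 28+19+27+39+37+22 = 172
W - J - F - V - U - K - W: 28+19+27+16+37+19 = 146
… (46 more)
W - K - F - J - V - U - W: 19+14+19+9+16+22 = 99  ← best
The minimum is 99.
One optimal route: W → K → F → J → V → U → W (or its reverse).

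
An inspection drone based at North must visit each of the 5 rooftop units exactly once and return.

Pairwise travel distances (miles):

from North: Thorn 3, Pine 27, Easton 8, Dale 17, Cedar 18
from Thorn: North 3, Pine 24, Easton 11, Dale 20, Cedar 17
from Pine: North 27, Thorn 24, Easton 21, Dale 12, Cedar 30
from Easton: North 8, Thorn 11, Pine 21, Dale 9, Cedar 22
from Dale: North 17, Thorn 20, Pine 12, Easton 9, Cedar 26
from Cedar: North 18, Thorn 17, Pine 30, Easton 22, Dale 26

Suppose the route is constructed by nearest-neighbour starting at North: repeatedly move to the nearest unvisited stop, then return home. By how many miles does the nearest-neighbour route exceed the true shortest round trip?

North: Thorn=3, Easton=8, Dale=17, Cedar=18, Pine=27 ⇒ Thorn
Thorn: Easton=11, Cedar=17, Dale=20, Pine=24 ⇒ Easton
Easton: Dale=9, Pine=21, Cedar=22 ⇒ Dale
Dale: Pine=12, Cedar=26 ⇒ Pine
Pine: Cedar=30 ⇒ Cedar
NN route North → Thorn → Easton → Dale → Pine → Cedar → North costs 83.
Optimal: North → Thorn → Cedar → Pine → Dale → Easton → North costs 79 (by enumerating all 60 distinct tours).
Excess = 83 − 79 = 4.

4 miles longer than the optimal tour.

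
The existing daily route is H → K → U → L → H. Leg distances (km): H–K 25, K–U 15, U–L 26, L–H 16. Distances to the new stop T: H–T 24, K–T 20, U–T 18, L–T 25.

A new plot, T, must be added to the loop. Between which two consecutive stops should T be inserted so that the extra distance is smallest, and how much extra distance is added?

+17 km — insert T between U and L.

Insertion cost between consecutive stops i–j is d(i,T) + d(T,j) − d(i,j):
  between H and K: 24 + 20 − 25 = 19
  between K and U: 20 + 18 − 15 = 23
  between U and L: 18 + 25 − 26 = 17
  between L and H: 25 + 24 − 16 = 33
Cheapest insertion is between U and L, adding 17.
New total = 82 + 17 = 99.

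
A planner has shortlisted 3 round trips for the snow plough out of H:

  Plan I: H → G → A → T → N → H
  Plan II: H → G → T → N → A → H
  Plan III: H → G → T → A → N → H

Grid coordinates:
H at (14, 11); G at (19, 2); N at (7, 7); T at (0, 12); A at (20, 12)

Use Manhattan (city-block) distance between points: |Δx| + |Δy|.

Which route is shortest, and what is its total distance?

Shortest is Plan I, total 68.

Plan I: 14 + 11 + 20 + 12 + 11 = 68
Plan II: 14 + 29 + 12 + 18 + 7 = 80
Plan III: 14 + 29 + 20 + 18 + 11 = 92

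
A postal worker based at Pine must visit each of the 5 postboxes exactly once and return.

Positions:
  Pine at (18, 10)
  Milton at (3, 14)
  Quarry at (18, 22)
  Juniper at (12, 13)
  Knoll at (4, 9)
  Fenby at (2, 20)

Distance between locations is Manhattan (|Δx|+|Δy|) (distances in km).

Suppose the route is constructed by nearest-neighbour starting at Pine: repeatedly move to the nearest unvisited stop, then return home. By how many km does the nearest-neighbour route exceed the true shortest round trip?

Excess over optimum: 4 km.

Pine: Juniper=9, Quarry=12, Knoll=15, Milton=19, Fenby=26 ⇒ Juniper
Juniper: Milton=10, Knoll=12, Quarry=15, Fenby=17 ⇒ Milton
Milton: Knoll=6, Fenby=7, Quarry=23 ⇒ Knoll
Knoll: Fenby=13, Quarry=27 ⇒ Fenby
Fenby: Quarry=18 ⇒ Quarry
NN route Pine → Juniper → Milton → Knoll → Fenby → Quarry → Pine costs 68.
Optimal: Pine → Quarry → Fenby → Milton → Knoll → Juniper → Pine costs 64 (by enumerating all 60 distinct tours).
Excess = 68 − 64 = 4.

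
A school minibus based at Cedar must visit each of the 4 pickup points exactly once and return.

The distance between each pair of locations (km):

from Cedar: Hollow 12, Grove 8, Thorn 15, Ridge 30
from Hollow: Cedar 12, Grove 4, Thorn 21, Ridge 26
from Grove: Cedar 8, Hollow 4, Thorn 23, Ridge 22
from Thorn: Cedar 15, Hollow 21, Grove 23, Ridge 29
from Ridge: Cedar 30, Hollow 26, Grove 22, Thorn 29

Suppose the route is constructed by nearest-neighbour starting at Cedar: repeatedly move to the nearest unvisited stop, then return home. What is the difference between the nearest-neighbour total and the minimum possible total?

Excess over optimum: 10 km.

Cedar: Grove=8, Hollow=12, Thorn=15, Ridge=30 ⇒ Grove
Grove: Hollow=4, Ridge=22, Thorn=23 ⇒ Hollow
Hollow: Thorn=21, Ridge=26 ⇒ Thorn
Thorn: Ridge=29 ⇒ Ridge
NN route Cedar → Grove → Hollow → Thorn → Ridge → Cedar costs 92.
Optimal: Cedar → Hollow → Grove → Ridge → Thorn → Cedar costs 82 (by enumerating all 12 distinct tours).
Excess = 92 − 82 = 10.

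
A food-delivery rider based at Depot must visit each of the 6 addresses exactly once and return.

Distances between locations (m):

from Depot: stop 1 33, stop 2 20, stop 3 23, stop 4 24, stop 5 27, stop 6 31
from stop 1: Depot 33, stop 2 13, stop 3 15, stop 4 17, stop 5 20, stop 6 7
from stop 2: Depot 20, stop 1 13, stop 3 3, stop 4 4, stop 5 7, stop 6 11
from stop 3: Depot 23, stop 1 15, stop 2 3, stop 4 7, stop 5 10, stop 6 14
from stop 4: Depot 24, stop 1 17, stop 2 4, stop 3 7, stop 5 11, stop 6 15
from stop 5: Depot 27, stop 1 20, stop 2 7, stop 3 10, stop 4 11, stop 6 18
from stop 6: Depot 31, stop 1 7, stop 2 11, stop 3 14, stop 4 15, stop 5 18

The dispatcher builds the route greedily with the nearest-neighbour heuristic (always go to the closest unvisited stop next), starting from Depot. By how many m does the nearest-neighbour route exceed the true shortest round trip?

Depot: stop 2=20, stop 3=23, stop 4=24, stop 5=27, stop 6=31, stop 1=33 ⇒ stop 2
stop 2: stop 3=3, stop 4=4, stop 5=7, stop 6=11, stop 1=13 ⇒ stop 3
stop 3: stop 4=7, stop 5=10, stop 6=14, stop 1=15 ⇒ stop 4
stop 4: stop 5=11, stop 6=15, stop 1=17 ⇒ stop 5
stop 5: stop 6=18, stop 1=20 ⇒ stop 6
stop 6: stop 1=7 ⇒ stop 1
NN route Depot → stop 2 → stop 3 → stop 4 → stop 5 → stop 6 → stop 1 → Depot costs 99.
Optimal: Depot → stop 2 → stop 3 → stop 1 → stop 6 → stop 4 → stop 5 → Depot costs 98 (by enumerating all 360 distinct tours).
Excess = 99 − 98 = 1.

1 m longer than the optimal tour.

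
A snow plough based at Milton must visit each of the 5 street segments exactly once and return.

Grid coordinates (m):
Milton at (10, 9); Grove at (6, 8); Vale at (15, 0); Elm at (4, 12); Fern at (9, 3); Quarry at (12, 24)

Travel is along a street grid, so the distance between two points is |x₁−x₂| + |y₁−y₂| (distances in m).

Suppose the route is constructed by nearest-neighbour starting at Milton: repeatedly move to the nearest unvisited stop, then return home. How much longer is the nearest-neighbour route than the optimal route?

Excess over optimum: 4 m.

Milton: Grove=5, Fern=7, Elm=9, Vale=14, Quarry=17 ⇒ Grove
Grove: Elm=6, Fern=8, Vale=17, Quarry=22 ⇒ Elm
Elm: Fern=14, Quarry=20, Vale=23 ⇒ Fern
Fern: Vale=9, Quarry=24 ⇒ Vale
Vale: Quarry=27 ⇒ Quarry
NN route Milton → Grove → Elm → Fern → Vale → Quarry → Milton costs 78.
Optimal: Milton → Grove → Elm → Quarry → Vale → Fern → Milton costs 74 (by enumerating all 60 distinct tours).
Excess = 78 − 74 = 4.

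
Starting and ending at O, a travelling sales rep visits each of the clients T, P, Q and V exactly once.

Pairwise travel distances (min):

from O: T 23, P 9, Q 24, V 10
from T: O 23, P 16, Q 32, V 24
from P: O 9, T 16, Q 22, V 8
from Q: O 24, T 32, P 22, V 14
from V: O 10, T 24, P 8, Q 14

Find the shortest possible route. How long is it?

There are 12 distinct closed tours to check (reversals are equivalent).
O→T→P→Q→V→O: 23+16+22+14+10 = 85
O→T→P→V→Q→O: 23+16+8+14+24 = 85
O→T→Q→P→V→O: 23+32+22+8+10 = 95
O→T→Q→V→P→O: 23+32+14+8+9 = 86
O→T→V→P→Q→O: 23+24+8+22+24 = 101
O→T→V→Q→P→O: 23+24+14+22+9 = 92
O→P→T→Q→V→O: 9+16+32+14+10 = 81
O→P→T→V→Q→O: 9+16+24+14+24 = 87
O→P→Q→T→V→O: 9+22+32+24+10 = 97
O→P→V→T→Q→O: 9+8+24+32+24 = 97
O→Q→T→P→V→O: 24+32+16+8+10 = 90
O→Q→P→T→V→O: 24+22+16+24+10 = 96
The minimum is 81.
One optimal route: O → P → T → Q → V → O (or its reverse).

Minimum total distance: 81 min.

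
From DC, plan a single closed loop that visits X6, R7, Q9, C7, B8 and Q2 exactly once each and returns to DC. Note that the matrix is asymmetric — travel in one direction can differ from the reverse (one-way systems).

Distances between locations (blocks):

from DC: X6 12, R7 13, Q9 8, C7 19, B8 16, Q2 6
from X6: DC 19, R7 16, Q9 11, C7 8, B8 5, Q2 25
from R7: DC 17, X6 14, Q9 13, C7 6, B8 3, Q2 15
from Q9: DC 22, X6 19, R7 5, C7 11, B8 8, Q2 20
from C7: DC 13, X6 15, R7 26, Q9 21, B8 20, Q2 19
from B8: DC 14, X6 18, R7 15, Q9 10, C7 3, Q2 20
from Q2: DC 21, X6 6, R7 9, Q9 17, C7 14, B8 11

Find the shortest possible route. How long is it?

DC-X6-R7-Q9-C7-B8-Q2-DC: 12+16+13+11+20+20+21 = 113
DC-X6-R7-Q9-C7-Q2-B8-DC: 12+16+13+11+19+11+14 = 96
DC-X6-R7-Q9-B8-C7-Q2-DC: 12+16+13+8+3+19+21 = 92
DC-X6-R7-Q9-B8-Q2-C7-DC: 12+16+13+8+20+14+13 = 96
DC-X6-R7-Q9-Q2-C7-B8-DC: 12+16+13+20+14+20+14 = 109
DC-X6-R7-Q9-Q2-B8-C7-DC: 12+16+13+20+11+3+13 = 88
DC-X6-R7-C7-Q9-B8-Q2-DC: 12+16+6+21+8+20+21 = 104
DC-X6-R7-C7-Q9-Q2-B8-DC: 12+16+6+21+20+11+14 = 100
… (712 more)
DC-Q2-X6-Q9-R7-B8-C7-DC: 6+6+11+5+3+3+13 = 47  ← best
The minimum is 47.
One optimal route: DC → Q2 → X6 → Q9 → R7 → B8 → C7 → DC.

Minimum total distance: 47 blocks.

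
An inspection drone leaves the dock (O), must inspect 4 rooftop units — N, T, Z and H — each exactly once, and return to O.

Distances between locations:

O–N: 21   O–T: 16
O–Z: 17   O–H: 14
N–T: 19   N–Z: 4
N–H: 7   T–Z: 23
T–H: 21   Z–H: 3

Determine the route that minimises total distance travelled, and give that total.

Shortest round trip = 56.

O - N - T - Z - H - O: 21+19+23+3+14 = 80
O - N - T - H - Z - O: 21+19+21+3+17 = 81
O - N - Z - T - H - O: 21+4+23+21+14 = 83
O - N - Z - H - T - O: 21+4+3+21+16 = 65
O - N - H - T - Z - O: 21+7+21+23+17 = 89
O - N - H - Z - T - O: 21+7+3+23+16 = 70
O - T - N - Z - H - O: 16+19+4+3+14 = 56
O - T - N - H - Z - O: 16+19+7+3+17 = 62
O - T - Z - N - H - O: 16+23+4+7+14 = 64
O - T - H - N - Z - O: 16+21+7+4+17 = 65
O - Z - N - T - H - O: 17+4+19+21+14 = 75
O - Z - T - N - H - O: 17+23+19+7+14 = 80
The minimum is 56.
One optimal route: O → T → N → Z → H → O (or its reverse).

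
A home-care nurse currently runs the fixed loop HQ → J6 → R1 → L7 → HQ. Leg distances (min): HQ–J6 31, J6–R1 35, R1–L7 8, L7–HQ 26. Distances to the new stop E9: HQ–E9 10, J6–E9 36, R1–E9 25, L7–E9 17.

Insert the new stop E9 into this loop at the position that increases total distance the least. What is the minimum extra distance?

Insertion cost between consecutive stops i–j is d(i,E9) + d(E9,j) − d(i,j):
  between HQ and J6: 10 + 36 − 31 = 15
  between J6 and R1: 36 + 25 − 35 = 26
  between R1 and L7: 25 + 17 − 8 = 34
  between L7 and HQ: 17 + 10 − 26 = 1
Cheapest insertion is between L7 and HQ, adding 1.
New total = 100 + 1 = 101.

+1 min — insert E9 between L7 and HQ.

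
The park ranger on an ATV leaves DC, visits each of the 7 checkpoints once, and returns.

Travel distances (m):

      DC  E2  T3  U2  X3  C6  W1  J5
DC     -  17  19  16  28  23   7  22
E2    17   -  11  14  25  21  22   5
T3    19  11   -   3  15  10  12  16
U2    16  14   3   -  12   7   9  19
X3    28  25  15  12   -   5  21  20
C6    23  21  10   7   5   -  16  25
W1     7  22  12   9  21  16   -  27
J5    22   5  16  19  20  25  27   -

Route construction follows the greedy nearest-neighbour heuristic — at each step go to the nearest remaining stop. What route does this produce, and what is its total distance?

Total distance 76 m via the nearest-neighbour route DC → W1 → U2 → T3 → C6 → X3 → J5 → E2 → DC.

DC → [W1:7 / U2:16 / E2:17 / T3:19 / J5:22 / C6:23 / X3:28] → W1 (7)
W1 → [U2:9 / T3:12 / C6:16 / X3:21 / E2:22 / J5:27] → U2 (9)
U2 → [T3:3 / C6:7 / X3:12 / E2:14 / J5:19] → T3 (3)
T3 → [C6:10 / E2:11 / X3:15 / J5:16] → C6 (10)
C6 → [X3:5 / E2:21 / J5:25] → X3 (5)
X3 → [J5:20 / E2:25] → J5 (20)
J5 → [E2:5] → E2 (5)
Return E2→DC: 17.
Total = 7 + 9 + 3 + 10 + 5 + 20 + 5 + 17 = 76.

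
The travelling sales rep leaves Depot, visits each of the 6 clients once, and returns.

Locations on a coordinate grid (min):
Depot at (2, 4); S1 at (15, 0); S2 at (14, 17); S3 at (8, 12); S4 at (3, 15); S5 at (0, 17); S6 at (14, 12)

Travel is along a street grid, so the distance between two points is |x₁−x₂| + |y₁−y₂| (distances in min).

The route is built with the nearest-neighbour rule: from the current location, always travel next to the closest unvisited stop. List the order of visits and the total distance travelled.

76 min along Depot → S4 → S5 → S3 → S6 → S2 → S1 → Depot.

Depot → [S4:12 / S3:14 / S5:15 / S1:17 / S6:20 / S2:25] → S4 (12)
S4 → [S5:5 / S3:8 / S2:13 / S6:14 / S1:27] → S5 (5)
S5 → [S3:13 / S2:14 / S6:19 / S1:32] → S3 (13)
S3 → [S6:6 / S2:11 / S1:19] → S6 (6)
S6 → [S2:5 / S1:13] → S2 (5)
S2 → [S1:18] → S1 (18)
Return S1→Depot: 17.
Total = 12 + 5 + 13 + 6 + 5 + 18 + 17 = 76.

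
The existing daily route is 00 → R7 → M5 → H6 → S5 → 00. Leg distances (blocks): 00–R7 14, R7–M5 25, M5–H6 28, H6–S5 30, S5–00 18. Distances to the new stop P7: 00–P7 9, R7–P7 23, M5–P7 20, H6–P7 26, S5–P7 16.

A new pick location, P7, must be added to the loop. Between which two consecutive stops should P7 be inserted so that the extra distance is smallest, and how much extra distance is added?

+7 blocks — insert P7 between S5 and 00.

Insertion cost between consecutive stops i–j is d(i,P7) + d(P7,j) − d(i,j):
  between 00 and R7: 9 + 23 − 14 = 18
  between R7 and M5: 23 + 20 − 25 = 18
  between M5 and H6: 20 + 26 − 28 = 18
  between H6 and S5: 26 + 16 − 30 = 12
  between S5 and 00: 16 + 9 − 18 = 7
Cheapest insertion is between S5 and 00, adding 7.
New total = 115 + 7 = 122.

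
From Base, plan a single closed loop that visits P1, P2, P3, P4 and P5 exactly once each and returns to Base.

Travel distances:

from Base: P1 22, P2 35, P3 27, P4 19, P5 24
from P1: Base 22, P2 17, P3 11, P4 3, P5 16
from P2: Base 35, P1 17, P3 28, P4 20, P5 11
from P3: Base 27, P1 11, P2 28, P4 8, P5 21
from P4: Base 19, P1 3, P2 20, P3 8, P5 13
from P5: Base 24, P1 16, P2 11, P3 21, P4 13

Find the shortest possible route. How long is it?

Minimum total distance: 90.

There are 60 distinct closed tours to check (reversals are equivalent).
Base→P1→P2→P3→P4→P5→Base: 22+17+28+8+13+24 = 112
Base→P1→P2→P3→P5→P4→Base: 22+17+28+21+13+19 = 120
Base→P1→P2→P4→P3→P5→Base: 22+17+20+8+21+24 = 112
Base→P1→P2→P4→P5→P3→Base: 22+17+20+13+21+27 = 120
Base→P1→P2→P5→P3→P4→Base: 22+17+11+21+8+19 = 98
Base→P1→P2→P5→P4→P3→Base: 22+17+11+13+8+27 = 98
Base→P1→P3→P2→P4→P5→Base: 22+11+28+20+13+24 = 118
Base→P1→P3→P2→P5→P4→Base: 22+11+28+11+13+19 = 104
Base→P1→P3→P4→P2→P5→Base: 22+11+8+20+11+24 = 96
Base→P1→P3→P4→P5→P2→Base: 22+11+8+13+11+35 = 100
Base→P1→P3→P5→P2→P4→Base: 22+11+21+11+20+19 = 104
Base→P1→P3→P5→P4→P2→Base: 22+11+21+13+20+35 = 122
Base→P1→P4→P2→P3→P5→Base: 22+3+20+28+21+24 = 118
Base→P1→P4→P2→P5→P3→Base: 22+3+20+11+21+27 = 104
… (46 more)
Base→P3→P4→P1→P2→P5→Base: 27+8+3+17+11+24 = 90  ← best
The minimum is 90.
One optimal route: Base → P3 → P4 → P1 → P2 → P5 → Base (or its reverse).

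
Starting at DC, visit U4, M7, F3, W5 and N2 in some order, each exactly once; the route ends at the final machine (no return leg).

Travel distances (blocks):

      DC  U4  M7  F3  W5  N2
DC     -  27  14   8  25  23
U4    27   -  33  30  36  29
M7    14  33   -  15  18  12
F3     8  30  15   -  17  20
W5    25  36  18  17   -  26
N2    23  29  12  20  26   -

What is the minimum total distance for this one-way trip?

There are 5! = 120 possible orderings.
DC→U4→M7→F3→W5→N2: 27+33+15+17+26 = 118
DC→U4→M7→F3→N2→W5: 27+33+15+20+26 = 121
DC→U4→M7→W5→F3→N2: 27+33+18+17+20 = 115
DC→U4→M7→W5→N2→F3: 27+33+18+26+20 = 124
DC→U4→M7→N2→F3→W5: 27+33+12+20+17 = 109
DC→U4→M7→N2→W5→F3: 27+33+12+26+17 = 115
DC→U4→F3→M7→W5→N2: 27+30+15+18+26 = 116
DC→U4→F3→M7→N2→W5: 27+30+15+12+26 = 110
DC→U4→F3→W5→M7→N2: 27+30+17+18+12 = 104
DC→U4→F3→W5→N2→M7: 27+30+17+26+12 = 112
DC→U4→F3→N2→M7→W5: 27+30+20+12+18 = 107
DC→U4→F3→N2→W5→M7: 27+30+20+26+18 = 121
DC→U4→W5→M7→F3→N2: 27+36+18+15+20 = 116
DC→U4→W5→M7→N2→F3: 27+36+18+12+20 = 113
… (106 more)
DC→F3→W5→M7→N2→U4: 8+17+18+12+29 = 84  ← best
The minimum is 84.
One shortest path: DC → F3 → W5 → M7 → N2 → U4.

Shortest open route: 84 blocks.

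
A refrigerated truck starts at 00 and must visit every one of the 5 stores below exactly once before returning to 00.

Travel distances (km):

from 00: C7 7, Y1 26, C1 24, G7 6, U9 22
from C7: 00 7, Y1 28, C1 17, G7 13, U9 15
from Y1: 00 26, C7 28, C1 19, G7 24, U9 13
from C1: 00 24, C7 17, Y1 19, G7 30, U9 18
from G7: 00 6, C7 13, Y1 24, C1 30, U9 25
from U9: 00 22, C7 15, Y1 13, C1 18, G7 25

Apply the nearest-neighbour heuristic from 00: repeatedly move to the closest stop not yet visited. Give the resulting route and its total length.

90 km along 00 → G7 → C7 → U9 → Y1 → C1 → 00.

00 → [G7:6 / C7:7 / U9:22 / C1:24 / Y1:26] → G7 (6)
G7 → [C7:13 / Y1:24 / U9:25 / C1:30] → C7 (13)
C7 → [U9:15 / C1:17 / Y1:28] → U9 (15)
U9 → [Y1:13 / C1:18] → Y1 (13)
Y1 → [C1:19] → C1 (19)
Return C1→00: 24.
Total = 6 + 13 + 15 + 13 + 19 + 24 = 90.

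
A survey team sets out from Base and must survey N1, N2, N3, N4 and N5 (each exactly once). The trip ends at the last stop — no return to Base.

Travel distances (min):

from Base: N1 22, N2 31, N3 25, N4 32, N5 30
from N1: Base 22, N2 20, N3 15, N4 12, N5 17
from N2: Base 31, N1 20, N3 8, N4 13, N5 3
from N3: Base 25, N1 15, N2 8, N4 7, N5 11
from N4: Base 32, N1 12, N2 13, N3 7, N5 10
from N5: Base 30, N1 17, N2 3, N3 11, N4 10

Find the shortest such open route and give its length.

Shortest open route: 52 min.

There are 5! = 120 possible orderings.
Base → N1 → N2 → N3 → N4 → N5: 22+20+8+7+10 = 67
Base → N1 → N2 → N3 → N5 → N4: 22+20+8+11+10 = 71
Base → N1 → N2 → N4 → N3 → N5: 22+20+13+7+11 = 73
Base → N1 → N2 → N4 → N5 → N3: 22+20+13+10+11 = 76
Base → N1 → N2 → N5 → N3 → N4: 22+20+3+11+7 = 63
Base → N1 → N2 → N5 → N4 → N3: 22+20+3+10+7 = 62
Base → N1 → N3 → N2 → N4 → N5: 22+15+8+13+10 = 68
Base → N1 → N3 → N2 → N5 → N4: 22+15+8+3+10 = 58
Base → N1 → N3 → N4 → N2 → N5: 22+15+7+13+3 = 60
Base → N1 → N3 → N4 → N5 → N2: 22+15+7+10+3 = 57
Base → N1 → N3 → N5 → N2 → N4: 22+15+11+3+13 = 64
Base → N1 → N3 → N5 → N4 → N2: 22+15+11+10+13 = 71
Base → N1 → N4 → N2 → N3 → N5: 22+12+13+8+11 = 66
Base → N1 → N4 → N2 → N5 → N3: 22+12+13+3+11 = 61
… (106 more)
Base → N1 → N4 → N3 → N2 → N5: 22+12+7+8+3 = 52  ← best
The minimum is 52.
One shortest path: Base → N1 → N4 → N3 → N2 → N5.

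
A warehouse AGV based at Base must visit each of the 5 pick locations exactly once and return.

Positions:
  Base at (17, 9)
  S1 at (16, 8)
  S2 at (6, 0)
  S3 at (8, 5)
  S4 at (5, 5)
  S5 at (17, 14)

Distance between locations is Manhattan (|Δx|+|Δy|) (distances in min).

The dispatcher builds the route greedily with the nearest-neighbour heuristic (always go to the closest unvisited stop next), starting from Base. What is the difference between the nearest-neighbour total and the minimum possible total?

Base: S1=2, S5=5, S3=13, S4=16, S2=20 ⇒ S1
S1: S5=7, S3=11, S4=14, S2=18 ⇒ S5
S5: S3=18, S4=21, S2=25 ⇒ S3
S3: S4=3, S2=7 ⇒ S4
S4: S2=6 ⇒ S2
NN route Base → S1 → S5 → S3 → S4 → S2 → Base costs 56.
Optimal: Base → S1 → S2 → S4 → S3 → S5 → Base costs 52 (by enumerating all 60 distinct tours).
Excess = 56 − 52 = 4.

The nearest-neighbour route is 4 min longer than optimal.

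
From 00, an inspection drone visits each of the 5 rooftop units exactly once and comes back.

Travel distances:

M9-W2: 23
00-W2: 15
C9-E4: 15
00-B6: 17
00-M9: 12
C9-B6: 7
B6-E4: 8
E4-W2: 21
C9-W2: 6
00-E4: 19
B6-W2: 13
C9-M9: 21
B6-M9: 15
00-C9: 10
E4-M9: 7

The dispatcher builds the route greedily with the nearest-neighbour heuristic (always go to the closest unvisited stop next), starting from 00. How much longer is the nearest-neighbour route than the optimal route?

00: C9=10, M9=12, W2=15, B6=17, E4=19 ⇒ C9
C9: W2=6, B6=7, E4=15, M9=21 ⇒ W2
W2: B6=13, E4=21, M9=23 ⇒ B6
B6: E4=8, M9=15 ⇒ E4
E4: M9=7 ⇒ M9
NN route 00 → C9 → W2 → B6 → E4 → M9 → 00 costs 56.
Optimal: 00 → M9 → E4 → B6 → C9 → W2 → 00 costs 55 (by enumerating all 60 distinct tours).
Excess = 56 − 55 = 1.

Excess over optimum: 1.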